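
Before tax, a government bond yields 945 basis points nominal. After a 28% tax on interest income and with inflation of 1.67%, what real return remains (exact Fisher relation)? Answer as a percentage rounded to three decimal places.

5.050%

After-tax nominal return = 9.45% × (1 − 0.28) = 6.8040%.
1 + r = 1.06804 / 1.01670 = 1.050497
After-tax real rate = 1.050497 − 1 → 5.050%.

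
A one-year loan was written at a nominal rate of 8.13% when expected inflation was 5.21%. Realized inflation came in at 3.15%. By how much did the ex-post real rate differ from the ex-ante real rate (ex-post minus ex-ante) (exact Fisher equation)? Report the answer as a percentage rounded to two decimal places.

2.05%

Ex-ante: (1 + 0.0813)/(1 + 0.0521) − 1 = 2.7754%
Ex-post: (1 + 0.0813)/(1 + 0.0315) − 1 = 4.8279%
Difference (ex-post − ex-ante) = 2.0525% → 2.05%.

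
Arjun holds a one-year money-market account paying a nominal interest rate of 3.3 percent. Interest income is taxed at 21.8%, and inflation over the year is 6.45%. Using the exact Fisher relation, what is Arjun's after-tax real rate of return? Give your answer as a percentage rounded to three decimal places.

-3.635%

After-tax nominal return = 3.3% × (1 − 0.218) = 2.5806%.
1 + r = 1.025806 / 1.06450 = 0.963651
After-tax real rate = 0.963651 − 1 → -3.635%.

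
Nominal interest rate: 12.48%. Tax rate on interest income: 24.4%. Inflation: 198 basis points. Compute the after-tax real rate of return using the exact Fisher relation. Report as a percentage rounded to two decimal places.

After-tax nominal return = 12.48% × (1 − 0.244) = 9.43488%.
1 + r = 1.0943488 / 1.01980 = 1.073101
After-tax real rate = 1.073101 − 1 → 7.31%.

7.31%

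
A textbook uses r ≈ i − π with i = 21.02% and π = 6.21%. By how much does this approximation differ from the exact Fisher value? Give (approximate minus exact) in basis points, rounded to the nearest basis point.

Approximate: r ≈ 21.020% − 6.210% = 14.8100%
Exact: (1 + 0.2102)/(1 + 0.0621) − 1 = 13.9441%
Error = 14.8100% − 13.9441% = 0.8659% → 87 basis points.

87 basis points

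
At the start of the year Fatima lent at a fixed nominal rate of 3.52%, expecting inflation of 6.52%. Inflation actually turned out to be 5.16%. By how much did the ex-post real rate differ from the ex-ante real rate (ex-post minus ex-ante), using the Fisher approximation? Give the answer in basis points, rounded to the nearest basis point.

136 basis points

Ex-ante: 3.52% − 6.52% = -3.000%
Ex-post: 3.52% − 5.16% = -1.640%
Difference (ex-post − ex-ante) = 1.3600% → 136 basis points.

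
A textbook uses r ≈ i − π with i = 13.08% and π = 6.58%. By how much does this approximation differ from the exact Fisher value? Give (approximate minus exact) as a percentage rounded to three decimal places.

0.401%

Approximate: r ≈ 13.080% − 6.580% = 6.5000%
Exact: (1 + 0.1308)/(1 + 0.0658) − 1 = 6.0987%
Error = 6.5000% − 6.0987% = 0.4013% → 0.401%.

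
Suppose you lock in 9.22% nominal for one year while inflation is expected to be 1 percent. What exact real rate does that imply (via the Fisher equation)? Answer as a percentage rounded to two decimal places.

8.14%

1 + r = 1.09220 / 1.01000 = 1.081386
r = 1.081386 − 1 = 8.1386%, i.e. 8.14%.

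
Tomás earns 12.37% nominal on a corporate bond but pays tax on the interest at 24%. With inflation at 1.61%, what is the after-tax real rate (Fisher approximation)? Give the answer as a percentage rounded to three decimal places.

After-tax nominal return = 12.37% × (1 − 0.24) = 9.4012%.
r ≈ 9.4012% − 1.61% → 7.791%.

7.791%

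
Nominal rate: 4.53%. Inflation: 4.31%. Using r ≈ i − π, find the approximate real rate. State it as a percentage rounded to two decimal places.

0.22%

r ≈ i − π = 4.53% − 4.31% = 0.22%.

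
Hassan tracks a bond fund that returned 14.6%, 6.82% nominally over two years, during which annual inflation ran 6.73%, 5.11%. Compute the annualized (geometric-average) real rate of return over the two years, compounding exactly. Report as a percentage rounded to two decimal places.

Compound the nominal returns: 1.1460 × 1.0682 = 1.22415720.
Compound inflation: 1.0673 × 1.0511 = 1.12183903.
Deflate: 1.22415720 / 1.12183903 = 1.09120575.
Annualized real rate = 1.09120575^(1/2) − 1 = 4.4608% → 4.46%.

4.46%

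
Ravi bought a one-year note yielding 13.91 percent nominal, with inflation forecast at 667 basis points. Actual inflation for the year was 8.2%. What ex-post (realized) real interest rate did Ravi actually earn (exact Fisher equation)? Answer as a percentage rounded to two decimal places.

5.28%

Ex-post: (1 + 0.1391)/(1 + 0.0820) − 1 = 5.2773%
So the realized real rate is 5.28%.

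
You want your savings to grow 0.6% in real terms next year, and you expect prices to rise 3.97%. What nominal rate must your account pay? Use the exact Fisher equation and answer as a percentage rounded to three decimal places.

(1 + i) = (1 + r)(1 + π) = 1.00600 × 1.03970 = 1.0459382
i = 1.0459382 − 1, so the required nominal rate is 4.594%.

4.594%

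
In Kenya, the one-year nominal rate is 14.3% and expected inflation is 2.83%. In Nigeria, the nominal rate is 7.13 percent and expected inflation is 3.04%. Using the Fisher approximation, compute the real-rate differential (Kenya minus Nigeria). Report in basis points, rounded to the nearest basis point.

738 basis points

Kenya: 14.3% − 2.83% = 11.470%
Nigeria: 7.13% − 3.04% = 4.090%
Differential = 7.380% → 738 basis points.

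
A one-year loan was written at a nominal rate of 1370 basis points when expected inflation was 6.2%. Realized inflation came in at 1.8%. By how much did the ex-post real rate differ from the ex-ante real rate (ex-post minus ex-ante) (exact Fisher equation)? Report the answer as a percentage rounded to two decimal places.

4.63%

Ex-ante: (1 + 0.1370)/(1 + 0.0620) − 1 = 7.0621%
Ex-post: (1 + 0.1370)/(1 + 0.0180) − 1 = 11.6896%
Difference (ex-post − ex-ante) = 4.6274% → 4.63%.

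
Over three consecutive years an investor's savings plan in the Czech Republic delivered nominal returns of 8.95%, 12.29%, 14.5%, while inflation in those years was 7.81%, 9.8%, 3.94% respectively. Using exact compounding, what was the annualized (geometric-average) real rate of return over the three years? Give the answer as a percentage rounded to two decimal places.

Nominal growth factor = 1.0895 × 1.1229 × 1.1450 = 1.40079248
Price-level growth factor = 1.0781 × 1.0980 × 1.0394 = 1.23039370
Real growth factor = 1.40079248 / 1.23039370 = 1.13849127
Annualized real rate = 1.13849127^(1/3) − 1 = 4.4183% → 4.42%.

4.42%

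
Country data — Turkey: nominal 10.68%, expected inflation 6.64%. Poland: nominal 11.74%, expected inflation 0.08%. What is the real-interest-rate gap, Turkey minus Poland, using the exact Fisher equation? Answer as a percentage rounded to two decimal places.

Turkey: (1 + 0.1068)/(1 + 0.0664) − 1 = 3.7884%
Poland: (1 + 0.1174)/(1 + 0.0008) − 1 = 11.6507%
Differential = 3.7884% − 11.6507% = -7.8622% → -7.86%.

-7.86%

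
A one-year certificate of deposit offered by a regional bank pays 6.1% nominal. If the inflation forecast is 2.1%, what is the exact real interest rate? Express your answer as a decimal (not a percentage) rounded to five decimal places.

0.03918

By the Fisher relation, 1 + r = (1 + i)/(1 + π).
1 + r = 1.06100 / 1.02100 = 1.039177
r = 1.039177 − 1 = 3.9177%, i.e. 0.03918.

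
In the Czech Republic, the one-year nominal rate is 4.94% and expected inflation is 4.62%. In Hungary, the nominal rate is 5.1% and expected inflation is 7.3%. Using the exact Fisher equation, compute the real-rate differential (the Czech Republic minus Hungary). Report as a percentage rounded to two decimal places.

2.36%

The Czech Republic: (1 + 0.0494)/(1 + 0.0462) − 1 = 0.3059%
Hungary: (1 + 0.0510)/(1 + 0.0730) − 1 = -2.0503%
Differential = 0.3059% − (-2.0503%) = 2.3562% → 2.36%.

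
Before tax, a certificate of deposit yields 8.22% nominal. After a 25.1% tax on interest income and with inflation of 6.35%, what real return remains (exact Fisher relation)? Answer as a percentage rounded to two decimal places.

-0.18%

After-tax nominal return = 8.22% × (1 − 0.251) = 6.15678%.
1 + r = 1.0615678 / 1.06350 = 0.998183
After-tax real rate = 0.998183 − 1 → -0.18%.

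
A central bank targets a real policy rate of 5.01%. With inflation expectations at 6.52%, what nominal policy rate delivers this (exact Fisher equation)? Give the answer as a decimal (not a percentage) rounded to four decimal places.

0.1186

(1 + i) = (1 + r)(1 + π) = 1.05010 × 1.06520 = 1.11856652
i = 1.11856652 − 1, so the required nominal rate is 0.1186.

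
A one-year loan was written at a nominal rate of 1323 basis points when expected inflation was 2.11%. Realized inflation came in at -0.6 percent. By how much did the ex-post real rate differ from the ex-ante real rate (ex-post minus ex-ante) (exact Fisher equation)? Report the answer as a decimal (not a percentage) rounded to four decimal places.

0.0302

Ex-ante: (1 + 0.1323)/(1 + 0.0211) − 1 = 10.8902%
Ex-post: (1 + 0.1323)/(1 − 0.0060) − 1 = 13.9135%
Difference (ex-post − ex-ante) = 3.0233% → 0.0302.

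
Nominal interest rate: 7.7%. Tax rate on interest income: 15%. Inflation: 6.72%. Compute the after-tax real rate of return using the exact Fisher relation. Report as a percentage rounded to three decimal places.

-0.164%

After-tax nominal return = 7.7% × (1 − 0.15) = 6.5450%.
1 + r = 1.06545 / 1.06720 = 0.998360
After-tax real rate = 0.998360 − 1 → -0.164%.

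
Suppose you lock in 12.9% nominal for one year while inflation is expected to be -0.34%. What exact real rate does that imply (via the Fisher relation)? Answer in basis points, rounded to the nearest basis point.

1 + r = 1.12900 / 0.99660 = 1.132852
r = 1.132852 − 1 = 13.2852%, i.e. 1329 basis points.

1329 basis points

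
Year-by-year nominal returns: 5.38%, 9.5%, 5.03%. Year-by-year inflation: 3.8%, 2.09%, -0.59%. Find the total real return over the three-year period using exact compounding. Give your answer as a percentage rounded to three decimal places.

15.047%

Compound the nominal returns: 1.0538 × 1.0950 × 1.0503 = 1.211953.
Compound inflation: 1.0380 × 1.0209 × 0.9941 = 1.053442.
Deflate: 1.211953 / 1.053442 = 1.150469.
Total real return = 1.150469 − 1 → 15.047%.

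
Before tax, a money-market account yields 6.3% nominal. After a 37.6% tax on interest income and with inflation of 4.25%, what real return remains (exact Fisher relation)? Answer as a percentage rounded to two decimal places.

After-tax nominal return = 6.3% × (1 − 0.376) = 3.9312%.
1 + r = 1.039312 / 1.04250 = 0.996942
After-tax real rate = 0.996942 − 1 → -0.31%.

-0.31%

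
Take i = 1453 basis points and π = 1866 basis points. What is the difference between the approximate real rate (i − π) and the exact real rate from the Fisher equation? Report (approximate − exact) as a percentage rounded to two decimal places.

Approximate: r ≈ 14.530% − 18.660% = -4.1300%
Exact: (1 + 0.1453)/(1 + 0.1866) − 1 = -3.4805%
Error = -4.1300% − (-3.4805%) = -0.6495% → -0.65%.

-0.65%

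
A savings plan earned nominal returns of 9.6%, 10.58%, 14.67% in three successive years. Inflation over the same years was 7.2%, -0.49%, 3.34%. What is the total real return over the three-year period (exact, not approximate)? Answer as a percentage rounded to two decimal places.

Nominal growth factor = 1.0960 × 1.1058 × 1.1467 = 1.389751
Price-level growth factor = 1.0720 × 0.9951 × 1.0334 = 1.102377
Real growth factor = 1.389751 / 1.102377 = 1.260686
Total real return = 1.260686 − 1 → 26.07%.

26.07%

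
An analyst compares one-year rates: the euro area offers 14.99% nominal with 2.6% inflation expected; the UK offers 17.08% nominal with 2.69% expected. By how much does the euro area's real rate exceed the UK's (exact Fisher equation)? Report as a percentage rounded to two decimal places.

The euro area: (1 + 0.1499)/(1 + 0.0260) − 1 = 12.0760%
The UK: (1 + 0.1708)/(1 + 0.0269) − 1 = 14.0130%
Differential = 12.0760% − 14.0130% = -1.9370% → -1.94%.

-1.94%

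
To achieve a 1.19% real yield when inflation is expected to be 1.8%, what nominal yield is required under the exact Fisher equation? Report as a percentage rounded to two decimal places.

3.01%

(1 + i) = (1 + r)(1 + π) = 1.01190 × 1.01800 = 1.0301142
i = 1.0301142 − 1, so the required nominal rate is 3.01%.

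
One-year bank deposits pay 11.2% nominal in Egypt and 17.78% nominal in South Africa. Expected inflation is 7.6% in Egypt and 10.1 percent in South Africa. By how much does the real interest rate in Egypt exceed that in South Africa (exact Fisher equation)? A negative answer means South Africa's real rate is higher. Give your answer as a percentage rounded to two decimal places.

Egypt: (1 + 0.1120)/(1 + 0.0760) − 1 = 3.3457%
South Africa: (1 + 0.1778)/(1 + 0.1010) − 1 = 6.9755%
Differential = 3.3457% − 6.9755% = -3.6298% → -3.63%.

-3.63%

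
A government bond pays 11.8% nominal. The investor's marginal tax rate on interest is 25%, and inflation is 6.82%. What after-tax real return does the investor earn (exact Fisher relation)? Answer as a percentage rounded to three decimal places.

After-tax nominal return = 11.8% × (1 − 0.25) = 8.8500%.
1 + r = 1.08850 / 1.06820 = 1.019004
After-tax real rate = 1.019004 − 1 → 1.900%.

1.900%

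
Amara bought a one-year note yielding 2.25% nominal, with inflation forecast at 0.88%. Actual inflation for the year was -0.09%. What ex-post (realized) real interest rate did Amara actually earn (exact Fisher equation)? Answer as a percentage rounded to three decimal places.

Ex-post: (1 + 0.0225)/(1 − 0.0009) − 1 = 2.3421%
So the realized real rate is 2.342%.

2.342%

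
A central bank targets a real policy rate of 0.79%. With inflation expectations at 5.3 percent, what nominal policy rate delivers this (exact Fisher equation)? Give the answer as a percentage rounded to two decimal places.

(1 + i) = (1 + r)(1 + π) = 1.00790 × 1.05300 = 1.0613187
i = 1.0613187 − 1, so the required nominal rate is 6.13%.

6.13%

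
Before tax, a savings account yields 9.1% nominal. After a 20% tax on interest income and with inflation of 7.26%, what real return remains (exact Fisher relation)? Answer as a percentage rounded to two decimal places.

0.02%

After-tax nominal return = 9.1% × (1 − 0.2) = 7.2800%.
1 + r = 1.07280 / 1.07260 = 1.000186
After-tax real rate = 1.000186 − 1 → 0.02%.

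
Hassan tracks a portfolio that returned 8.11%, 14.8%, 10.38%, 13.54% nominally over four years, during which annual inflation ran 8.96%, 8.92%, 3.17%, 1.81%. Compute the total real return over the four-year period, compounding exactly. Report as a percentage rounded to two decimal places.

24.78%

Compound the nominal returns: 1.0811 × 1.1480 × 1.1038 × 1.1354 = 1.555418.
Compound inflation: 1.0896 × 1.0892 × 1.0317 × 1.0181 = 1.246576.
Deflate: 1.555418 / 1.246576 = 1.247752.
Total real return = 1.247752 − 1 → 24.78%.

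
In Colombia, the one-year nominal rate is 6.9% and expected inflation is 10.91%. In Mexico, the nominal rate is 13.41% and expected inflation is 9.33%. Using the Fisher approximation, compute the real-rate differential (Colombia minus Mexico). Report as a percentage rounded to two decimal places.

-8.09%

Colombia: 6.9% − 10.91% = -4.010%
Mexico: 13.41% − 9.33% = 4.080%
Differential = -8.090% → -8.09%.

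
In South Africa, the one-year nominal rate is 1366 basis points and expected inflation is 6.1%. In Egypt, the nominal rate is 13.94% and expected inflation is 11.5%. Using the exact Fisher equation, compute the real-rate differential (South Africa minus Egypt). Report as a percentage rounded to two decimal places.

South Africa: (1 + 0.1366)/(1 + 0.0610) − 1 = 7.1254%
Egypt: (1 + 0.1394)/(1 + 0.1150) − 1 = 2.1883%
Differential = 7.1254% − 2.1883% = 4.9370% → 4.94%.

4.94%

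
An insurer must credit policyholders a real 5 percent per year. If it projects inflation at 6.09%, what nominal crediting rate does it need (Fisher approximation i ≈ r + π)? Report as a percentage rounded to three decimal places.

11.090%

i ≈ r + π = 5% + 6.09% = 11.090%.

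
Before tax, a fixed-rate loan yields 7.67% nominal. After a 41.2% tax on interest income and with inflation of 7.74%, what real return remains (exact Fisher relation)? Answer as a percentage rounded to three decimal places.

After-tax nominal return = 7.67% × (1 − 0.412) = 4.50996%.
1 + r = 1.0450996 / 1.07740 = 0.970020
After-tax real rate = 0.970020 − 1 → -2.998%.

-2.998%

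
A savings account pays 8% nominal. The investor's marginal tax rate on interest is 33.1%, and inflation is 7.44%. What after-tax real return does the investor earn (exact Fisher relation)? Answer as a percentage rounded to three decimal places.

-1.943%

After-tax nominal return = 8% × (1 − 0.331) = 5.3520%.
1 + r = 1.05352 / 1.07440 = 0.980566
After-tax real rate = 0.980566 − 1 → -1.943%.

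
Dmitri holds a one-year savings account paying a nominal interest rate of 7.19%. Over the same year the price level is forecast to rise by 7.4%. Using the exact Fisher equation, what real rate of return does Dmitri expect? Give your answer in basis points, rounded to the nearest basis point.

-20 basis points

By the Fisher equation, 1 + r = (1 + i)/(1 + π).
1 + r = 1.07190 / 1.07400 = 0.998045
r = 0.998045 − 1 = -0.1955%, i.e. -20 basis points.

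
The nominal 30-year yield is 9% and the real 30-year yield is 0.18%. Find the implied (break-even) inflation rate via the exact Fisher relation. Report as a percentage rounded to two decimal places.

8.80%

(1 + π) = (1 + i)/(1 + r) = 1.09000 / 1.00180 = 1.088042
Break-even inflation = 1.088042 − 1 → 8.80%.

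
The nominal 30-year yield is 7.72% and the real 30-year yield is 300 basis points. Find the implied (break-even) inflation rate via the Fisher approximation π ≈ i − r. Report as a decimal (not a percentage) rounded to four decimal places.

0.0472

π ≈ i − r = 7.72% − 3% → 0.0472.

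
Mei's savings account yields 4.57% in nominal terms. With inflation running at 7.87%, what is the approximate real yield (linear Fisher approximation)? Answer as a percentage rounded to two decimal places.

r ≈ i − π = 4.57% − 7.87% = -3.30%.

-3.30%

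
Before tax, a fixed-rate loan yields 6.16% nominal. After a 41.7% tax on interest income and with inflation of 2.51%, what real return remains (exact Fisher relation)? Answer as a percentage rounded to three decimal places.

1.055%

After-tax nominal return = 6.16% × (1 − 0.417) = 3.59128%.
1 + r = 1.0359128 / 1.02510 = 1.010548
After-tax real rate = 1.010548 − 1 → 1.055%.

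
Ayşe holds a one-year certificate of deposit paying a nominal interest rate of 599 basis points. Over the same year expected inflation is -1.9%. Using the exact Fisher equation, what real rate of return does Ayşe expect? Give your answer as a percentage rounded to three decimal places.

8.043%

By the Fisher equation, 1 + r = (1 + i)/(1 + π).
1 + r = 1.05990 / 0.98100 = 1.080428
r = 1.080428 − 1 = 8.0428%, i.e. 8.043%.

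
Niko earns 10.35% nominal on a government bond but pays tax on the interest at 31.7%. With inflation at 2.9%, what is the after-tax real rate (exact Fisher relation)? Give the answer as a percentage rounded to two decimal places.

4.05%

After-tax nominal return = 10.35% × (1 − 0.317) = 7.06905%.
1 + r = 1.0706905 / 1.02900 = 1.040516
After-tax real rate = 1.040516 − 1 → 4.05%.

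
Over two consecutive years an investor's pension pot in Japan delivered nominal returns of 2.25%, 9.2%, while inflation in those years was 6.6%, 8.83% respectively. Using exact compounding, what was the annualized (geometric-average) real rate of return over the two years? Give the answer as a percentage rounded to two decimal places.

Nominal growth factor = 1.0225 × 1.0920 = 1.11657000
Price-level growth factor = 1.0660 × 1.0883 = 1.16012780
Real growth factor = 1.11657000 / 1.16012780 = 0.96245431
Annualized real rate = 0.96245431^(1/2) − 1 = -1.8952% → -1.90%.

-1.90%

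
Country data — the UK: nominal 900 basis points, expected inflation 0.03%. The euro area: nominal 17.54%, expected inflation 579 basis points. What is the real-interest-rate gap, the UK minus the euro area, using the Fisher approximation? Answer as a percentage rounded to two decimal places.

-2.78%

The UK: 9% − 0.03% = 8.970%
The euro area: 17.54% − 5.79% = 11.750%
Differential = -2.780% → -2.78%.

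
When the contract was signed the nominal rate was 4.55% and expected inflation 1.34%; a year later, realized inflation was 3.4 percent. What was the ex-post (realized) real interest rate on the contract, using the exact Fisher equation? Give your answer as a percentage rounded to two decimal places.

Ex-post: (1 + 0.0455)/(1 + 0.0340) − 1 = 1.1122%
So the realized real rate is 1.11%.

1.11%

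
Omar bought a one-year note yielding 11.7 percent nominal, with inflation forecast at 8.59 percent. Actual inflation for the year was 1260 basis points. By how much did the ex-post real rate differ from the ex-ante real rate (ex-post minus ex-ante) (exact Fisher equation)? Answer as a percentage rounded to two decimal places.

Ex-ante: (1 + 0.1170)/(1 + 0.0859) − 1 = 2.8640%
Ex-post: (1 + 0.1170)/(1 + 0.1260) − 1 = -0.7993%
Difference (ex-post − ex-ante) = -3.6633% → -3.66%.

-3.66%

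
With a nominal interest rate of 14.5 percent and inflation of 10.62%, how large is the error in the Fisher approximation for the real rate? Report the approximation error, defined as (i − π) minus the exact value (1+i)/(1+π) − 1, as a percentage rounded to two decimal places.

Approximate: r ≈ 14.500% − 10.620% = 3.8800%
Exact: (1 + 0.1450)/(1 + 0.1062) − 1 = 3.5075%
Error = 3.8800% − 3.5075% = 0.3725% → 0.37%.

0.37%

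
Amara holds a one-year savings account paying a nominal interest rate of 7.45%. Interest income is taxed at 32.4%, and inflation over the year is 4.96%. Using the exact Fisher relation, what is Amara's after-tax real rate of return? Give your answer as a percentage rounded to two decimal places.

0.07%

After-tax nominal return = 7.45% × (1 − 0.324) = 5.0362%.
1 + r = 1.050362 / 1.04960 = 1.000726
After-tax real rate = 1.000726 − 1 → 0.07%.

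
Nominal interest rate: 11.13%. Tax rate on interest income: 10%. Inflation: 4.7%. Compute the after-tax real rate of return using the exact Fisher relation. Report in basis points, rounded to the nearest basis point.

508 basis points

After-tax nominal return = 11.13% × (1 − 0.1) = 10.0170%.
1 + r = 1.10017 / 1.04700 = 1.050783
After-tax real rate = 1.050783 − 1 → 508 basis points.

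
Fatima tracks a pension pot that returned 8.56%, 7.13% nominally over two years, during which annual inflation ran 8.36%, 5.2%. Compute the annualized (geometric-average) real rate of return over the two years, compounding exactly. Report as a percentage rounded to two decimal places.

1.01%

Nominal growth factor = 1.0856 × 1.0713 = 1.16300328
Price-level growth factor = 1.0836 × 1.0520 = 1.13994720
Real growth factor = 1.16300328 / 1.13994720 = 1.02022557
Annualized real rate = 1.02022557^(1/2) − 1 = 1.0062% → 1.01%.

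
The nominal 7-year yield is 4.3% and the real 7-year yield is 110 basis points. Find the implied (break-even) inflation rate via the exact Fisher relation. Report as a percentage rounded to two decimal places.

(1 + π) = (1 + i)/(1 + r) = 1.04300 / 1.01100 = 1.031652
Break-even inflation = 1.031652 − 1 → 3.17%.

3.17%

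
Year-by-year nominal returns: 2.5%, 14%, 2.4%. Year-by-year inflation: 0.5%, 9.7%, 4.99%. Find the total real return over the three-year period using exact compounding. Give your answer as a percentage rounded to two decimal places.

Compound the nominal returns: 1.0250 × 1.1400 × 1.0240 = 1.196544.
Compound inflation: 1.0050 × 1.0970 × 1.0499 = 1.157499.
Deflate: 1.196544 / 1.157499 = 1.033732.
Total real return = 1.033732 − 1 → 3.37%.

3.37%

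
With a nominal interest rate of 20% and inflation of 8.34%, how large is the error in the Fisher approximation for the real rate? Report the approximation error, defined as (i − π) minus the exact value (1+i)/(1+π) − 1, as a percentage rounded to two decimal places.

Approximate: r ≈ 20.000% − 8.340% = 11.6600%
Exact: (1 + 0.2000)/(1 + 0.0834) − 1 = 10.7624%
Error = 11.6600% − 10.7624% = 0.8976% → 0.90%.

0.90%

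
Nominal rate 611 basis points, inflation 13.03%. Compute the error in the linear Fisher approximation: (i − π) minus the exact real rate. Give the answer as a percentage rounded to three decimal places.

-0.798%

Approximate: r ≈ 6.110% − 13.030% = -6.9200%
Exact: (1 + 0.0611)/(1 + 0.1303) − 1 = -6.1223%
Error = -6.9200% − (-6.1223%) = -0.7977% → -0.798%.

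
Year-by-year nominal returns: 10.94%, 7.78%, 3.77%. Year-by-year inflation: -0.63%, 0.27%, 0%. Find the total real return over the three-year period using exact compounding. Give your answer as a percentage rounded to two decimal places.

Compound the nominal returns: 1.1094 × 1.0778 × 1.0377 = 1.240790.
Compound inflation: 0.9937 × 1.0027 × 1.0000 = 0.996383.
Deflate: 1.240790 / 0.996383 = 1.245294.
Total real return = 1.245294 − 1 → 24.53%.

24.53%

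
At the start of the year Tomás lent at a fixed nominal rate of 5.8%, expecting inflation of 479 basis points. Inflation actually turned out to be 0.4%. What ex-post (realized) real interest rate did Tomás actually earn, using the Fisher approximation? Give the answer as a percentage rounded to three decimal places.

Ex-post: 5.8% − 0.4% = 5.400%
So the realized real rate is 5.400%.

5.400%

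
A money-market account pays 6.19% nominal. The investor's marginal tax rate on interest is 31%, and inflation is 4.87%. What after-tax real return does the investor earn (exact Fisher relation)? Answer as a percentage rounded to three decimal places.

-0.571%

After-tax nominal return = 6.19% × (1 − 0.31) = 4.2711%.
1 + r = 1.042711 / 1.04870 = 0.994289
After-tax real rate = 0.994289 − 1 → -0.571%.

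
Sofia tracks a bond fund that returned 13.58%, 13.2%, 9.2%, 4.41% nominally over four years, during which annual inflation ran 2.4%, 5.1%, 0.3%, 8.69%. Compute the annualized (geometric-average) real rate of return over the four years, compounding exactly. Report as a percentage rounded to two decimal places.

5.73%

Nominal growth factor = 1.1358 × 1.1320 × 1.0920 × 1.0441 = 1.46592930
Price-level growth factor = 1.0240 × 1.0510 × 1.0030 × 1.0869 = 1.17325711
Real growth factor = 1.46592930 / 1.17325711 = 1.24945273
Annualized real rate = 1.24945273^(1/4) − 1 = 5.7256% → 5.73%.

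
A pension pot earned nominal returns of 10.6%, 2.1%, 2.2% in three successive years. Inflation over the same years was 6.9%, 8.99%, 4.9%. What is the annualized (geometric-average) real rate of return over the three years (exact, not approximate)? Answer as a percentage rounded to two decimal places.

-1.89%

Compound the nominal returns: 1.1060 × 1.0210 × 1.0220 = 1.15406897.
Compound inflation: 1.0690 × 1.0899 × 1.0490 = 1.22219315.
Deflate: 1.15406897 / 1.22219315 = 0.94426071.
Annualized real rate = 0.94426071^(1/3) − 1 = -1.8936% → -1.89%.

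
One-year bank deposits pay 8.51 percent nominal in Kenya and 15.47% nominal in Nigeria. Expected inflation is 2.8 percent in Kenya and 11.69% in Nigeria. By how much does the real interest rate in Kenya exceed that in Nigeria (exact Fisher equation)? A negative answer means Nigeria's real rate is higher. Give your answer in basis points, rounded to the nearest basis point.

Kenya: (1 + 0.0851)/(1 + 0.0280) − 1 = 5.5545%
Nigeria: (1 + 0.1547)/(1 + 0.1169) − 1 = 3.3844%
Differential = 5.5545% − 3.3844% = 2.1701% → 217 basis points.

217 basis points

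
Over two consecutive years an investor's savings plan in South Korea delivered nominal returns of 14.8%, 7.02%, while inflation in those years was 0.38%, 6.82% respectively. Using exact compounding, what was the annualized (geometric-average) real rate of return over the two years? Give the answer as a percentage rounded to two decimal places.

7.04%

Compound the nominal returns: 1.1480 × 1.0702 = 1.22858960.
Compound inflation: 1.0038 × 1.0682 = 1.07225916.
Deflate: 1.22858960 / 1.07225916 = 1.14579539.
Annualized real rate = 1.14579539^(1/2) − 1 = 7.0418% → 7.04%.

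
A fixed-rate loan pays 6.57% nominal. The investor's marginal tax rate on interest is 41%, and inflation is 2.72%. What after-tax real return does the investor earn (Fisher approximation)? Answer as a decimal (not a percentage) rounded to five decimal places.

After-tax nominal return = 6.57% × (1 − 0.41) = 3.8763%.
r ≈ 3.8763% − 2.72% → 0.01156.

0.01156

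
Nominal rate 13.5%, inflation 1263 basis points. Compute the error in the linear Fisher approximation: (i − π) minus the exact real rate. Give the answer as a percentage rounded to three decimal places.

0.098%

Approximate: r ≈ 13.500% − 12.630% = 0.8700%
Exact: (1 + 0.1350)/(1 + 0.1263) − 1 = 0.7724%
Error = 0.8700% − 0.7724% = 0.0976% → 0.098%.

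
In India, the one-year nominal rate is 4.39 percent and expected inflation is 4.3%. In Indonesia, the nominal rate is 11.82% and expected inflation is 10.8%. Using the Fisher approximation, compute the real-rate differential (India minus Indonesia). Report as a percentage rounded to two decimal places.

-0.93%

India: 4.39% − 4.3% = 0.090%
Indonesia: 11.82% − 10.8% = 1.020%
Differential = -0.930% → -0.93%.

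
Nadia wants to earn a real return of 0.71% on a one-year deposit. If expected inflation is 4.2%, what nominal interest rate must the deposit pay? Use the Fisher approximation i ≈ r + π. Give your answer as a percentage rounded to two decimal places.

i ≈ r + π = 0.71% + 4.2% = 4.91%.

4.91%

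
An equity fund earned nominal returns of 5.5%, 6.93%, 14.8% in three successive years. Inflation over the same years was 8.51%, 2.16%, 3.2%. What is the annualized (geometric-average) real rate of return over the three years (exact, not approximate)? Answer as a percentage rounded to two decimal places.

Compound the nominal returns: 1.0550 × 1.0693 × 1.1480 = 1.29507200.
Compound inflation: 1.0851 × 1.0216 × 1.0320 = 1.14401138.
Deflate: 1.29507200 / 1.14401138 = 1.13204468.
Annualized real rate = 1.13204468^(1/3) − 1 = 4.2208% → 4.22%.

4.22%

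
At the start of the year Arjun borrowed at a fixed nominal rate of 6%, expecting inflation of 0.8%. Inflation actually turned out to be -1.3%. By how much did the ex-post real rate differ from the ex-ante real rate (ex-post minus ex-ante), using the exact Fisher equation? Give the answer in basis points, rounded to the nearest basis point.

Ex-ante: (1 + 0.0600)/(1 + 0.0080) − 1 = 5.1587%
Ex-post: (1 + 0.0600)/(1 − 0.0130) − 1 = 7.3961%
Difference (ex-post − ex-ante) = 2.2374% → 224 basis points.

224 basis points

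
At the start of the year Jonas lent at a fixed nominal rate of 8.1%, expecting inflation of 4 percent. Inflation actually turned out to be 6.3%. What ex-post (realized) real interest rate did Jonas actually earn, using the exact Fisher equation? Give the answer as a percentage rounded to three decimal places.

Ex-post: (1 + 0.0810)/(1 + 0.0630) − 1 = 1.6933%
So the realized real rate is 1.693%.

1.693%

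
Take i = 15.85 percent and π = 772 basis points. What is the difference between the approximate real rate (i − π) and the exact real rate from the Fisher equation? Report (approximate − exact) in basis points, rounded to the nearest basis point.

58 basis points

Approximate: r ≈ 15.850% − 7.720% = 8.1300%
Exact: (1 + 0.1585)/(1 + 0.0772) − 1 = 7.5473%
Error = 8.1300% − 7.5473% = 0.5827% → 58 basis points.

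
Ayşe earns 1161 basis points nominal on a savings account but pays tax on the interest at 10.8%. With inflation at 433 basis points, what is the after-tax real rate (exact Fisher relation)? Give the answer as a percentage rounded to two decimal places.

5.78%

After-tax nominal return = 11.61% × (1 − 0.108) = 10.35612%.
1 + r = 1.1035612 / 1.04330 = 1.057760
After-tax real rate = 1.057760 − 1 → 5.78%.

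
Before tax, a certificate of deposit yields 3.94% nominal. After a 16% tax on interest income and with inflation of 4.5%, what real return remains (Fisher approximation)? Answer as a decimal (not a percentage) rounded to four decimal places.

After-tax nominal return = 3.94% × (1 − 0.16) = 3.3096%.
r ≈ 3.3096% − 4.5% → -0.0119.

-0.0119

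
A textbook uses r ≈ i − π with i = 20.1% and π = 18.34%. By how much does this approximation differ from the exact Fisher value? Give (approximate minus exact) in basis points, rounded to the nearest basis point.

Approximate: r ≈ 20.100% − 18.340% = 1.7600%
Exact: (1 + 0.2010)/(1 + 0.1834) − 1 = 1.4872%
Error = 1.7600% − 1.4872% = 0.2728% → 27 basis points.

27 basis points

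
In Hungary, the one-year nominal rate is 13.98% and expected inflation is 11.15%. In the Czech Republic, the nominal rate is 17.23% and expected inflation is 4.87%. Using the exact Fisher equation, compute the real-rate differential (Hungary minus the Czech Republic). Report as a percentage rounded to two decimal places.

Hungary: (1 + 0.1398)/(1 + 0.1115) − 1 = 2.5461%
The Czech Republic: (1 + 0.1723)/(1 + 0.0487) − 1 = 11.7860%
Differential = 2.5461% − 11.7860% = -9.2399% → -9.24%.

-9.24%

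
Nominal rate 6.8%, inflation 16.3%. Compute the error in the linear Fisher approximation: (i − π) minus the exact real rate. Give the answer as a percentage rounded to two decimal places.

-1.33%

Approximate: r ≈ 6.800% − 16.300% = -9.5000%
Exact: (1 + 0.0680)/(1 + 0.1630) − 1 = -8.1685%
Error = -9.5000% − (-8.1685%) = -1.3315% → -1.33%.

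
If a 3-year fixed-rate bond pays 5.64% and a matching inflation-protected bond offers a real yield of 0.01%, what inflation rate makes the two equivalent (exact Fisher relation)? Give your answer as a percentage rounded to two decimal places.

(1 + π) = (1 + i)/(1 + r) = 1.05640 / 1.00010 = 1.056294
Break-even inflation = 1.056294 − 1 → 5.63%.

5.63%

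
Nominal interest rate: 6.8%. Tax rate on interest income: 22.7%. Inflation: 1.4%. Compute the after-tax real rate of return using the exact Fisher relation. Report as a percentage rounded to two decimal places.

After-tax nominal return = 6.8% × (1 − 0.227) = 5.2564%.
1 + r = 1.052564 / 1.01400 = 1.038032
After-tax real rate = 1.038032 − 1 → 3.80%.

3.80%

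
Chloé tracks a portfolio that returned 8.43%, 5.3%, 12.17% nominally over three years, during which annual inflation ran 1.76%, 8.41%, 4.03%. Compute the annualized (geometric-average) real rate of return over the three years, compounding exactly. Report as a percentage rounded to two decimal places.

Nominal growth factor = 1.0843 × 1.0530 × 1.1217 = 1.28072105
Price-level growth factor = 1.0176 × 1.0841 × 1.0403 = 1.14763832
Real growth factor = 1.28072105 / 1.14763832 = 1.11596226
Annualized real rate = 1.11596226^(1/3) − 1 = 3.7249% → 3.72%.

3.72%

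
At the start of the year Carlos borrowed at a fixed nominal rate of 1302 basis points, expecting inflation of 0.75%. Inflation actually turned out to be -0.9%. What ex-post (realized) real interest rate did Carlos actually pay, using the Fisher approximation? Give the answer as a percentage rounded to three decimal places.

13.920%

Ex-post: 13.02% − (-0.9%) = 13.920%
So the realized real rate is 13.920%.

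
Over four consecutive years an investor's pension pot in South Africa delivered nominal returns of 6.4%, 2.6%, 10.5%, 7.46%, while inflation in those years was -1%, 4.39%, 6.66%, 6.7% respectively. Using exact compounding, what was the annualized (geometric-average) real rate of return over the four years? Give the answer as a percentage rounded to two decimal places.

Nominal growth factor = 1.0640 × 1.0260 × 1.1050 × 1.0746 = 1.29627786
Price-level growth factor = 0.9900 × 1.0439 × 1.0666 × 1.0670 = 1.17614290
Real growth factor = 1.29627786 / 1.17614290 = 1.10214317
Annualized real rate = 1.10214317^(1/4) − 1 = 2.4612% → 2.46%.

2.46%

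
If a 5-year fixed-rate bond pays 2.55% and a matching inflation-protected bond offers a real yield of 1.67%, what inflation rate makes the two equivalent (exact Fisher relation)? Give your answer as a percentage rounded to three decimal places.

(1 + π) = (1 + i)/(1 + r) = 1.02550 / 1.01670 = 1.0086555
Break-even inflation = 1.0086555 − 1 → 0.866%.

0.866%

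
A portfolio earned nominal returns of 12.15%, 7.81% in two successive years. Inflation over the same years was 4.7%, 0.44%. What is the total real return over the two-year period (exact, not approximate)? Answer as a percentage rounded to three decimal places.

14.975%

Compound the nominal returns: 1.1215 × 1.0781 = 1.209089.
Compound inflation: 1.0470 × 1.0044 = 1.051607.
Deflate: 1.209089 / 1.051607 = 1.149754.
Total real return = 1.149754 − 1 → 14.975%.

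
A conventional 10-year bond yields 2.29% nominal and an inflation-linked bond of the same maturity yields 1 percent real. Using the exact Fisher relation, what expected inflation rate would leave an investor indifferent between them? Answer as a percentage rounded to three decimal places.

(1 + π) = (1 + i)/(1 + r) = 1.02290 / 1.01000 = 1.012772
Break-even inflation = 1.012772 − 1 → 1.277%.

1.277%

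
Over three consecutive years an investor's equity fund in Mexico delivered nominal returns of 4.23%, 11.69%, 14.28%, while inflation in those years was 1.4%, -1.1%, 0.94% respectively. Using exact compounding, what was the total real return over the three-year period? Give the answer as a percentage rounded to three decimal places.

31.426%

Compound the nominal returns: 1.0423 × 1.1169 × 1.1428 = 1.3303848.
Compound inflation: 1.0140 × 0.9890 × 1.0094 = 1.0122728.
Deflate: 1.3303848 / 1.0122728 = 1.3142552.
Total real return = 1.3142552 − 1 → 31.426%.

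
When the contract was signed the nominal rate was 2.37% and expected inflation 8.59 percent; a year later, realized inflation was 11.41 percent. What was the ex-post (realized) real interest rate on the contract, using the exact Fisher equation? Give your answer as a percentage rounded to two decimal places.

-8.11%

Ex-post: (1 + 0.0237)/(1 + 0.1141) − 1 = -8.1142%
So the realized real rate is -8.11%.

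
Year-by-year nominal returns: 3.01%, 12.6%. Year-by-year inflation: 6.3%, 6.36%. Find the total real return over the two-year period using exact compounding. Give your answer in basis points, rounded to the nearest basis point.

259 basis points

Nominal growth factor = 1.0301 × 1.1260 = 1.159893
Price-level growth factor = 1.0630 × 1.0636 = 1.130607
Real growth factor = 1.159893 / 1.130607 = 1.025903
Total real return = 1.025903 − 1 → 259 basis points.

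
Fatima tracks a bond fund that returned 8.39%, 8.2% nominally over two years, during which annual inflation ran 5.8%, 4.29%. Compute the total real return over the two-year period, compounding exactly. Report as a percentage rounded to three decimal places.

6.289%

Nominal growth factor = 1.0839 × 1.0820 = 1.172780
Price-level growth factor = 1.0580 × 1.0429 = 1.103388
Real growth factor = 1.172780 / 1.103388 = 1.062890
Total real return = 1.062890 − 1 → 6.289%.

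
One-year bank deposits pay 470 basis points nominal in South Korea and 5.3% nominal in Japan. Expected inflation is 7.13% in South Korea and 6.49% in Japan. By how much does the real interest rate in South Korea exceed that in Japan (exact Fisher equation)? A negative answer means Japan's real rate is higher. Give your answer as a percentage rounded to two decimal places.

-1.15%

South Korea: (1 + 0.0470)/(1 + 0.0713) − 1 = -2.2683%
Japan: (1 + 0.0530)/(1 + 0.0649) − 1 = -1.1175%
Differential = -2.2683% − (-1.1175%) = -1.1508% → -1.15%.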